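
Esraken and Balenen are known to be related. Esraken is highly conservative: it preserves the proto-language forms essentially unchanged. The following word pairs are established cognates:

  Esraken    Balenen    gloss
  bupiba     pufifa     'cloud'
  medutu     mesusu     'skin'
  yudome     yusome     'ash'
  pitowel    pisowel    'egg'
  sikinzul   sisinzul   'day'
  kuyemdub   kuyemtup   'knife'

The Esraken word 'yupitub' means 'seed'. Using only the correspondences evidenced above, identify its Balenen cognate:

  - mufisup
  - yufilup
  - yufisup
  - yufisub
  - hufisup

bupiba ~ pufifa — Esraken p corresponds to Balenen f between vowels (before a front vowel).
medutu ~ mesusu — Esraken t corresponds to Balenen s between vowels (before a back vowel).
kuyemdub ~ kuyemtup — Esraken b corresponds to Balenen p word-finally.
Applying these to Esraken 'yupitub':
  yupitub → yufitub   (p→f between vowels (before a front vowel))
  yufitub → yufisub   (t→s between vowels (before a back vowel))
  yufisub → yufisup   (b→p word-finally)
So the Balenen cognate is 'yufisup'.

yufisup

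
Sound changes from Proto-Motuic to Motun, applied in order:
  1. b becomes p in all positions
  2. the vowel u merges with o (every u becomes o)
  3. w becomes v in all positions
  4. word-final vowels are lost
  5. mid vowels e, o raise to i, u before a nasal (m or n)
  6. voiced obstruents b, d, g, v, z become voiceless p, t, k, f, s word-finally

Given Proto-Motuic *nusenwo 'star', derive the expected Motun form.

nosinf

Motun: start from *nusenwo.
  rule 1: no change — nusenwo
  rule 2 (vowel merger): nusenwo → nosenwo
  rule 3 (unconditioned shift): nosenwo → nosenvo
  rule 4 (apocope): nosenvo → nosenv
  rule 5 (pre-nasal raising): nosenv → nosinv
  rule 6 (final devoicing): nosinv → nosinf
  ⇒ Motun nosinf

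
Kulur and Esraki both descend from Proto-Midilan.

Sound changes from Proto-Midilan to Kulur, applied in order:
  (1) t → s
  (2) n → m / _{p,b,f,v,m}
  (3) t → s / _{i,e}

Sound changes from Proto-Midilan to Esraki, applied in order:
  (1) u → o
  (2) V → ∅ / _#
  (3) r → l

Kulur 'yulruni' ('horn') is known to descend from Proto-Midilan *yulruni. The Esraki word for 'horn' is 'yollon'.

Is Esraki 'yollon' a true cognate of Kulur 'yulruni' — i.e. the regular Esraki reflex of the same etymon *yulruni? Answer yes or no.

Derive the expected Esraki reflex of *yulruni:
Esraki: start from *yulruni.
  rule 1 (vowel merger): yulruni → yolroni
  rule 2 (apocope): yolroni → yolron
  rule 3 (unconditioned shift): yolron → yollon
  ⇒ Esraki yollon
Esraki 'yollon' matches the regular reflex exactly, so the pair is cognate.

yes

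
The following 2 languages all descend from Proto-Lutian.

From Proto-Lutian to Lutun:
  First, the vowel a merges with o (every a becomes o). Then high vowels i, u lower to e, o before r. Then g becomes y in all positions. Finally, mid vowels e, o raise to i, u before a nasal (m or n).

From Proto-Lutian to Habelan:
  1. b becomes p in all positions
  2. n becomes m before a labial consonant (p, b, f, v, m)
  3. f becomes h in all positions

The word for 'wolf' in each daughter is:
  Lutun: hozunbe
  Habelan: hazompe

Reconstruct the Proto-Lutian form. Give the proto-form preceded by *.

Position 5: Lutun has n, Habelan has m. Lutun preserves n here (none of its changes turn any other segment into n), so the proto-segment is *n.
Position 6: Lutun has b, Habelan has p. Lutun preserves b here (none of its changes turn any other segment into b), so the proto-segment is *b.
Position 4: Lutun has u, Habelan has o. Habelan preserves o here (none of its changes turn any other segment into o), so the proto-segment is *o.
This points to *hazonbe. Verify forward in each daughter:
Lutun: *hazonbe
  hazonbe → hozonbe   [vowel merger]
  hozonbe (rule 2 does not apply)
  hozonbe (rule 3 does not apply)
  hozonbe → hozunbe   [pre-nasal raising]
  giving Lutun hozunbe.
Habelan: start from *hazonbe.
  rule 1 (unconditioned shift): hazonbe → hazonpe
  rule 2 (nasal place assimilation): hazonpe → hazompe
  rule 3: no change — hazompe
  ⇒ Habelan hazompe
No other proto-form is consistent with every reflex, so the reconstruction is *hazonbe.

*hazonbe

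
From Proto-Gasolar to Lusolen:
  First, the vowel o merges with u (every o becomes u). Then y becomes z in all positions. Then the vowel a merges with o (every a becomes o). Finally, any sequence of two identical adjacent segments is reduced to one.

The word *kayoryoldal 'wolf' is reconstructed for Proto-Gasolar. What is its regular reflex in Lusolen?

Lusolen: *kayoryoldal
  kayoryoldal → kayuryuldal   [vowel merger]
  kayuryuldal → kazurzuldal   [unconditioned shift]
  kazurzuldal → kozurzuldol   [vowel merger]
  kozurzuldol (rule 4 does not apply)
  giving Lusolen kozurzuldol.

kozurzuldol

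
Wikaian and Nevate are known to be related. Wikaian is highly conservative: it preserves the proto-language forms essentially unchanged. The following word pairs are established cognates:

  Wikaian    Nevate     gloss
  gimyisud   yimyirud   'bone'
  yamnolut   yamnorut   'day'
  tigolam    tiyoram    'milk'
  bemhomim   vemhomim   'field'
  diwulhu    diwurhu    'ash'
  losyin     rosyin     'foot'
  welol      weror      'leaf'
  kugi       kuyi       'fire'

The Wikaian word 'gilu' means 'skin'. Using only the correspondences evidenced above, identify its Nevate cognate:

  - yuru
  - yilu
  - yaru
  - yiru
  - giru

gimyisud ~ yimyirud — Wikaian g corresponds to Nevate y word-initially before a front vowel.
yamnolut ~ yamnorut — Wikaian l corresponds to Nevate r between vowels (before a back vowel).
Applying these to Wikaian 'gilu':
  gilu → yilu   (g→y word-initially before a front vowel)
  yilu → yiru   (l→r between vowels (before a back vowel))
So the Nevate cognate is 'yiru'.

yiru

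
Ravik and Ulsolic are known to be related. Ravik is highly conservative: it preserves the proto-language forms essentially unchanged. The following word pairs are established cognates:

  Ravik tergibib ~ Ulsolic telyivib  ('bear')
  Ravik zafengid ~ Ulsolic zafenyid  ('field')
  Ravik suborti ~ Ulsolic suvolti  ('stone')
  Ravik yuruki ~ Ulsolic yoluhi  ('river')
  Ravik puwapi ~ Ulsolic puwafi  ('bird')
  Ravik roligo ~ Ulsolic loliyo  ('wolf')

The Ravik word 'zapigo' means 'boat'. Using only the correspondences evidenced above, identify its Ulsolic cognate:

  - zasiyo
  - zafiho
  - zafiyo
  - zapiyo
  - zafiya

zafiyo

puwapi ~ puwafi — Ravik p corresponds to Ulsolic f between vowels (before a front vowel).
roligo ~ loliyo — Ravik g corresponds to Ulsolic y between vowels (before a back vowel).
Applying these to Ravik 'zapigo':
  zapigo → zafigo   (p→f between vowels (before a front vowel))
  zafigo → zafiyo   (g→y between vowels (before a back vowel))
So the Ulsolic cognate is 'zafiyo'.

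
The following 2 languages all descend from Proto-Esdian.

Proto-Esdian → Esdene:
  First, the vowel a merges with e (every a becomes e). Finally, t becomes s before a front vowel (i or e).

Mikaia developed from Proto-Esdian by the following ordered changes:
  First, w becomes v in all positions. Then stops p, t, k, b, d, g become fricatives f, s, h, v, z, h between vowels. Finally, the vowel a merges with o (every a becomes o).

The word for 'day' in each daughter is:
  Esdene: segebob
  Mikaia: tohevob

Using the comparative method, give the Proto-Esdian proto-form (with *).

Position 5: Esdene has b, Mikaia has v. Esdene preserves b here (none of its changes turn any other segment into b), so the proto-segment is *b.
Position 2: Esdene has e, Mikaia has o. Taking the neighbouring segments as reconstructed: Esdene e could go back to *a or *e; Mikaia o could go back to *a or *o — the one source consistent with every daughter is *a.
Position 1: Esdene has s, Mikaia has t. Mikaia preserves t here (none of its changes turn any other segment into t), so the proto-segment is *t.
This points to *tagebob. Verify forward in each daughter:
Esdene: *tagebob
  tagebob → tegebob   [vowel merger]
  tegebob → segebob   [palatalisation]
  giving Esdene segebob.
Mikaia: *tagebob > tahevob > tohevob  (by intervocalic lenition, vowel merger)
*tagebob is the unique common source.

*tagebob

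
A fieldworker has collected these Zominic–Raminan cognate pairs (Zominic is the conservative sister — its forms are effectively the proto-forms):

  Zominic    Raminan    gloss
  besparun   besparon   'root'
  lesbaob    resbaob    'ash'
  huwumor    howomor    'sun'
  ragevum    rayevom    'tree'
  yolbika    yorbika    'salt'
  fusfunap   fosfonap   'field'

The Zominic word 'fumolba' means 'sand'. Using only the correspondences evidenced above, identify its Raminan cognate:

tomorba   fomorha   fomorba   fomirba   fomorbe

huwumor ~ howomor, ragevum ~ rayevom — Zominic u corresponds to Raminan o after a consonant, before a nasal.
yolbika ~ yorbika — Zominic l corresponds to Raminan r after a vowel, before a labial obstruent.
Applying these to Zominic 'fumolba':
  fumolba → fomolba   (u→o after a consonant, before a nasal)
  fomolba → fomorba   (l→r after a vowel, before a labial obstruent)
So the Raminan cognate is 'fomorba'.

fomorba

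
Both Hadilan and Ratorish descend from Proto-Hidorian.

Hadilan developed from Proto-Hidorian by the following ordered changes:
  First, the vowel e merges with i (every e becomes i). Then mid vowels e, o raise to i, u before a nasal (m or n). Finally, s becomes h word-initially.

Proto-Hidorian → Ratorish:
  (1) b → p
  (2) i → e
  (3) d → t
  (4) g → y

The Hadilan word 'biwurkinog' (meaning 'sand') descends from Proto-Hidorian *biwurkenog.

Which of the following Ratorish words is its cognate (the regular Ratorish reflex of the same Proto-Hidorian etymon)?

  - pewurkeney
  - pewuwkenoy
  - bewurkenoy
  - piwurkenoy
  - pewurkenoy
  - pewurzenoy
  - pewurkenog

Ratorish: start from *biwurkenog.
  rule 1 (unconditioned shift): biwurkenog → piwurkenog
  rule 2 (vowel merger): piwurkenog → pewurkenog
  rule 3: no change — pewurkenog
  rule 4 (unconditioned shift): pewurkenog → pewurkenoy
  ⇒ Ratorish pewurkenoy
Among the options, 'pewurkenoy' alone shows every Ratorish change applied in order.

pewurkenoy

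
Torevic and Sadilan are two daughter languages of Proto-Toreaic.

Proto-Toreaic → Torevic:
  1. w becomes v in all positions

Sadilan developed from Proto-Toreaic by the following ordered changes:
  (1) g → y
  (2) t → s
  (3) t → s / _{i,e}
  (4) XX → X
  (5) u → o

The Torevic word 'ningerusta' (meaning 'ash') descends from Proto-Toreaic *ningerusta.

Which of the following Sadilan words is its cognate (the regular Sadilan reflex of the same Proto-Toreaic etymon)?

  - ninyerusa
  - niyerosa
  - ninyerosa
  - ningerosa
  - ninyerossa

ninyerosa

Sadilan: start from *ningerusta.
  rule 1 (unconditioned shift): ningerusta → ninyerusta
  rule 2 (unconditioned shift): ninyerusta → ninyerussa
  rule 3: no change — ninyerussa
  rule 4 (degemination): ninyerussa → ninyerusa
  rule 5 (vowel merger): ninyerusa → ninyerosa
  ⇒ Sadilan ninyerosa
The other candidates each miss or misapply at least one Sadilan change.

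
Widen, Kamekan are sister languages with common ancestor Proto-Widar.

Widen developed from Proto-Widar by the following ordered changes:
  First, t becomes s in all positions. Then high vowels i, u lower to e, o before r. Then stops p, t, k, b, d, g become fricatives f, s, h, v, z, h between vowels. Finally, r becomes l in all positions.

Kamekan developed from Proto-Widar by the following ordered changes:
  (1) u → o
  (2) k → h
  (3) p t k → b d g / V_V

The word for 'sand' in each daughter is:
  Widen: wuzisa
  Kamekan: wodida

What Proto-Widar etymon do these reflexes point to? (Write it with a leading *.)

Position 3: Widen has z, Kamekan has d. Taking the neighbouring segments as reconstructed: Widen z could go back to *d or *z; Kamekan d could go back to *t or *d — the one source consistent with every daughter is *d.
Position 2: Widen has u, Kamekan has o. Widen preserves u here (none of its changes turn any other segment into u), so the proto-segment is *u.
Position 5: Widen has s, Kamekan has d. Taking the neighbouring segments as reconstructed: Widen s could go back to *t or *s; Kamekan d could go back to *t or *d — the one source consistent with every daughter is *t.
The remaining positions agree across the daughters. Check the candidate against every language:
Widen: *wudita
  wudita → wudisa   [unconditioned shift]
  wudisa (rule 2 does not apply)
  wudisa → wuzisa   [intervocalic lenition]
  wuzisa (rule 4 does not apply)
  giving Widen wuzisa.
Kamekan: *wudita > wodita > wodida  (by vowel merger, intervocalic voicing)
No other proto-form is consistent with every reflex, so the reconstruction is *wudita.

*wudita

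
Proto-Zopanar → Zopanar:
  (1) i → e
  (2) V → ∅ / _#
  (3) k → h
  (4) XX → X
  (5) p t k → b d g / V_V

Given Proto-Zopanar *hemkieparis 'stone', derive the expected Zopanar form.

hemhebares

Zopanar: start from *hemkieparis.
  rule 1 (vowel merger): hemkieparis → hemkeepares
  rule 2: no change — hemkeepares
  rule 3 (unconditioned shift): hemkeepares → hemheepares
  rule 4 (degemination): hemheepares → hemhepares
  rule 5 (intervocalic voicing): hemhepares → hemhebares
  ⇒ Zopanar hemhebares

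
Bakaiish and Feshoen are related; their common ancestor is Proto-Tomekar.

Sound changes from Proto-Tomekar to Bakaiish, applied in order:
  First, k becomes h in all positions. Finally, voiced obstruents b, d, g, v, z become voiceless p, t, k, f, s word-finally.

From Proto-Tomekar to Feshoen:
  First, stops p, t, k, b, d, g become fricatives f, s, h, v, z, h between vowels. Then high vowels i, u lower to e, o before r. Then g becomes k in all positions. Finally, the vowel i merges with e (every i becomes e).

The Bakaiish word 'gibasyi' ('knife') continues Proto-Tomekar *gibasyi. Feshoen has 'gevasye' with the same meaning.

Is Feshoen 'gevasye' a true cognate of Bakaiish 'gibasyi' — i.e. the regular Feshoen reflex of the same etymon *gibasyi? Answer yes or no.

Derive the expected Feshoen reflex of *gibasyi:
Feshoen: *gibasyi
  gibasyi → givasyi   [intervocalic lenition]
  givasyi (rule 2 does not apply)
  givasyi → kivasyi   [unconditioned shift]
  kivasyi → kevasye   [vowel merger]
  giving Feshoen kevasye.
The regular Feshoen reflex would be 'kevasye', but the attested form is 'gevasye'. The correspondence is irregular, so they are not cognates (the Feshoen form has a different source).

no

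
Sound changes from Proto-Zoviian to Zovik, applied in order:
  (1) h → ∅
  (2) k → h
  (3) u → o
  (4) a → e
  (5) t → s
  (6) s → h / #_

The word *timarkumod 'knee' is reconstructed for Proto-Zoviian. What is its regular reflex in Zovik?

Zovik: start from *timarkumod.
  rule 1: no change — timarkumod
  rule 2 (unconditioned shift): timarkumod → timarhumod
  rule 3 (vowel merger): timarhumod → timarhomod
  rule 4 (vowel merger): timarhomod → timerhomod
  rule 5 (unconditioned shift): timerhomod → simerhomod
  rule 6 (debuccalisation): simerhomod → himerhomod
  ⇒ Zovik himerhomod

himerhomod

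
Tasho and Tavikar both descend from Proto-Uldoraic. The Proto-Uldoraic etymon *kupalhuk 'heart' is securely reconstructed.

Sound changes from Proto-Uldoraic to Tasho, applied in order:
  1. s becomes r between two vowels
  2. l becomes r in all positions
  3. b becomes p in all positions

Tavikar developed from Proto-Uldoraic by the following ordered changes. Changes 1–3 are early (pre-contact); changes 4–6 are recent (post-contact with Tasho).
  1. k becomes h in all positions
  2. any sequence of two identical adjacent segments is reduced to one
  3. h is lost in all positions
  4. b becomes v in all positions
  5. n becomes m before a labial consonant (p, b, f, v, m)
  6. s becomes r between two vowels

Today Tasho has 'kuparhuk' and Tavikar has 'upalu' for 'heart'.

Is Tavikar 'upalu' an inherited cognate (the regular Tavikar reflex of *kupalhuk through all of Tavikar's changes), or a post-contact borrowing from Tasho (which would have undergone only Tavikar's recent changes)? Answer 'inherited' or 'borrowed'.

If inherited, *kupalhuk would pass through all of Tavikar's changes:
Tavikar: *kupalhuk
  kupalhuk → hupalhuh   [unconditioned shift]
  hupalhuh (rule 2 does not apply)
  hupalhuh → upalu   [h-loss]
  upalu (rule 4 does not apply)
  upalu (rule 5 does not apply)
  upalu (rule 6 does not apply)
  giving Tavikar upalu.
If borrowed from Tasho 'kuparhuk' after the early changes, it would undergo only the recent ones:
  rule 4 (unconditioned shift): no change (kuparhuk)
  rule 5 (nasal place assimilation): no change (kuparhuk)
  rule 6 (rhotacism): no change (kuparhuk)
  ⇒ as a loan: kuparhuk
Tavikar 'upalu' matches the inherited outcome exactly, so it is an inherited cognate, not a loan.

inherited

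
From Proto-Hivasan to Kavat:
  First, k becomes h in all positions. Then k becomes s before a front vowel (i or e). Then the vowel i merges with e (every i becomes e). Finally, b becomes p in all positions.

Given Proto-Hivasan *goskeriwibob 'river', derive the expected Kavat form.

Kavat: *goskeriwibob > gosheriwibob > gosherewebob > gosherewepop  (by unconditioned shift, vowel merger, unconditioned shift)

gosherewepop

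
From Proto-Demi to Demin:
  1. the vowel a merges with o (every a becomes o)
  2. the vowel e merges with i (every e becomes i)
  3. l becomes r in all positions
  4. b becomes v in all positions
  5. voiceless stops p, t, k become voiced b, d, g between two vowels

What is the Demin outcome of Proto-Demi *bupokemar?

vubogimor

Demin: *bupokemar > bupokemor > bupokimor > vupokimor > vubogimor  (by vowel merger, vowel merger, unconditioned shift, intervocalic voicing)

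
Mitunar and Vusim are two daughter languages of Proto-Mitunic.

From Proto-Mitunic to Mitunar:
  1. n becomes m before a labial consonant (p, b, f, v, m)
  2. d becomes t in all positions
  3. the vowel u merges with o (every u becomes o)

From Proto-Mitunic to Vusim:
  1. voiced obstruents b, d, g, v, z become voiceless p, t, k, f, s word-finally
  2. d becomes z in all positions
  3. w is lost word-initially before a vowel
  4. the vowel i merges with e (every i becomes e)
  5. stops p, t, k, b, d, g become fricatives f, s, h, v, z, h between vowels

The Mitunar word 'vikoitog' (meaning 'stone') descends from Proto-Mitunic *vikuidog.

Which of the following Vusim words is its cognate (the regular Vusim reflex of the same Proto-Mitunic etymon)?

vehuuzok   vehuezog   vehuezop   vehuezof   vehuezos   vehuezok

vehuezok

Vusim: start from *vikuidog.
  rule 1 (final devoicing): vikuidog → vikuidok
  rule 2 (unconditioned shift): vikuidok → vikuizok
  rule 3: no change — vikuizok
  rule 4 (vowel merger): vikuizok → vekuezok
  rule 5 (intervocalic lenition): vekuezok → vehuezok
  ⇒ Vusim vehuezok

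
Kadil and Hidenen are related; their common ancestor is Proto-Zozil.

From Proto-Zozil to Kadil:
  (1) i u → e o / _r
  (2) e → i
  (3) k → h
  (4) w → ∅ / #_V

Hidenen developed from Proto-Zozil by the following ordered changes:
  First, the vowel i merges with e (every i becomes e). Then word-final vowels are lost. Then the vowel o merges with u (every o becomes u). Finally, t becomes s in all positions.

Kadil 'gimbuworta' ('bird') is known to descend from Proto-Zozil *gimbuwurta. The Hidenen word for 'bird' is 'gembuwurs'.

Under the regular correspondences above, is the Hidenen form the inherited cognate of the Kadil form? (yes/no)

Derive the expected Hidenen reflex of *gimbuwurta:
Hidenen: *gimbuwurta > gembuwurta > gembuwurt > gembuwurs  (by vowel merger, apocope, unconditioned shift)
Hidenen 'gembuwurs' matches the regular reflex exactly, so the pair is cognate.

yes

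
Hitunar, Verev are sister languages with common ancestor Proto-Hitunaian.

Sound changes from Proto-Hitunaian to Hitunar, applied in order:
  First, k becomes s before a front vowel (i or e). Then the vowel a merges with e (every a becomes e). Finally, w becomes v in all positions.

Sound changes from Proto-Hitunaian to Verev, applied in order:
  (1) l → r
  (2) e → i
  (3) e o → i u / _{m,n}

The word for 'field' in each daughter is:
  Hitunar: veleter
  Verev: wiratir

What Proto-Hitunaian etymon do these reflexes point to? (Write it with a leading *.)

Position 4: Hitunar has e, Verev has a. Verev preserves a here (none of its changes turn any other segment into a), so the proto-segment is *a.
Position 2: Hitunar has e, Verev has i. Taking the neighbouring segments as reconstructed: Hitunar e could go back to *a or *e; Verev i could go back to *e or *i — the one source consistent with every daughter is *e.
Continuing position by position gives *welater; check it forward:
Hitunar: *welater
  welater (rule 1 does not apply)
  welater → weleter   [vowel merger]
  weleter → veleter   [unconditioned shift]
  giving Hitunar veleter.
Verev: start from *welater.
  rule 1 (unconditioned shift): welater → werater
  rule 2 (vowel merger): werater → wiratir
  rule 3: no change — wiratir
  ⇒ Verev wiratir
No other proto-form is consistent with every reflex, so the reconstruction is *welater.

*welater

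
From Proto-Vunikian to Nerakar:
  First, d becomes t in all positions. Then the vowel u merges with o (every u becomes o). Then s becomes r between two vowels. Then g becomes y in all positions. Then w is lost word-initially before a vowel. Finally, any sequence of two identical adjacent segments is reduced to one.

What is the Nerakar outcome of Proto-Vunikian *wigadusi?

Nerakar: *wigadusi > wigatusi > wigatosi > wigatori > wiyatori > iyatori  (by unconditioned shift, vowel merger, rhotacism, unconditioned shift, glide loss)

iyatori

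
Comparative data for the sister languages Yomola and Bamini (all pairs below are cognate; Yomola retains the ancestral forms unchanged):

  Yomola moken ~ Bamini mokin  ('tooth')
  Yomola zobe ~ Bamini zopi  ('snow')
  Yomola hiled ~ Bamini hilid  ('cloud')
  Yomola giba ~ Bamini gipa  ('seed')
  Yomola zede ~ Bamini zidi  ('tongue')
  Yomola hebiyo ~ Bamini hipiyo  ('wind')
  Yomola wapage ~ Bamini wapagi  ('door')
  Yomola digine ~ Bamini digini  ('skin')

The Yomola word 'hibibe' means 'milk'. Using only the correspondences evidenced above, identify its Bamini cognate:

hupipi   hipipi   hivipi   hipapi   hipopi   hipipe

hipipi

hebiyo ~ hipiyo — Yomola b corresponds to Bamini p between vowels (before a front vowel).
zobe ~ zopi — Yomola b corresponds to Bamini p between vowels (before a front vowel).
zobe ~ zopi, zede ~ zidi — Yomola e corresponds to Bamini i word-finally.
Applying these to Yomola 'hibibe':
  hibibe → hipibe   (b→p between vowels (before a front vowel))
  hipibe → hipipe   (b→p between vowels (before a front vowel))
  hipipe → hipipi   (e→i word-finally)
So the Bamini cognate is 'hipipi'.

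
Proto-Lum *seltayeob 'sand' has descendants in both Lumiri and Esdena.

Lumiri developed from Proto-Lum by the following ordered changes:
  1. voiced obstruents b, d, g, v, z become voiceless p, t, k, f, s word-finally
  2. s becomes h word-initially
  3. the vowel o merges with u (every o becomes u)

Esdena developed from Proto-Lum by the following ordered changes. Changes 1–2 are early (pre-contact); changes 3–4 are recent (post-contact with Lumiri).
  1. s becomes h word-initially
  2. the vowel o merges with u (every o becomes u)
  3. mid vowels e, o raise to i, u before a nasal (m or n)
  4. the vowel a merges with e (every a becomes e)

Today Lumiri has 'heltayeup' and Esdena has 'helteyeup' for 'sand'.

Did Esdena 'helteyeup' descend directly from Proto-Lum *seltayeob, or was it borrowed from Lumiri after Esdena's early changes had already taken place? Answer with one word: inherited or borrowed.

borrowed

If inherited, *seltayeob would pass through all of Esdena's changes:
Esdena: *seltayeob
  seltayeob → heltayeob   [debuccalisation]
  heltayeob → heltayeub   [vowel merger]
  heltayeub (rule 3 does not apply)
  heltayeub → helteyeub   [vowel merger]
  giving Esdena helteyeub.
If borrowed from Lumiri 'heltayeup' after the early changes, it would undergo only the recent ones:
  rule 3 (pre-nasal raising): no change (heltayeup)
  rule 4 (vowel merger): heltayeup → helteyeup
  ⇒ as a loan: helteyeup
Esdena 'helteyeup' matches the loan outcome 'helteyeup', not the inherited 'helteyeub' — it skipped the early Esdena changes, so it was borrowed from Lumiri.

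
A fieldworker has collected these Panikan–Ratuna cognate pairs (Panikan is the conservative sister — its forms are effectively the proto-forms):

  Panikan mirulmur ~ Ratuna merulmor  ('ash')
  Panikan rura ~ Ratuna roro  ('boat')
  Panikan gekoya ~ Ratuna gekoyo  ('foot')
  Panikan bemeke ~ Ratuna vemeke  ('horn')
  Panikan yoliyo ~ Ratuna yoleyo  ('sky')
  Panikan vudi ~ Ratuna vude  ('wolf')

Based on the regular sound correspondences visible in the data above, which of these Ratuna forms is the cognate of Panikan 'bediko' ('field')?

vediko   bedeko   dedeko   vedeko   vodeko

vedeko

bemeke ~ vemeke — Panikan b corresponds to Ratuna v word-initially before a front vowel.
yoliyo ~ yoleyo — Panikan i corresponds to Ratuna e after a consonant, before a consonant other than r, m, n, p, b, f, v.
Applying these to Panikan 'bediko':
  bediko → vediko   (b→v word-initially before a front vowel)
  vediko → vedeko   (i→e after a consonant, before a consonant other than r, m, n, p, b, f, v)
So the Ratuna cognate is 'vedeko'.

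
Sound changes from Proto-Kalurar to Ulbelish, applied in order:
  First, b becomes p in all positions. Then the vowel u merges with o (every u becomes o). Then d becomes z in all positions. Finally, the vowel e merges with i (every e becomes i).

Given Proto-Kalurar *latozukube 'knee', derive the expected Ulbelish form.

Ulbelish: *latozukube
  latozukube → latozukupe   [unconditioned shift]
  latozukupe → latozokope   [vowel merger]
  latozokope (rule 3 does not apply)
  latozokope → latozokopi   [vowel merger]
  giving Ulbelish latozokopi.

latozokopi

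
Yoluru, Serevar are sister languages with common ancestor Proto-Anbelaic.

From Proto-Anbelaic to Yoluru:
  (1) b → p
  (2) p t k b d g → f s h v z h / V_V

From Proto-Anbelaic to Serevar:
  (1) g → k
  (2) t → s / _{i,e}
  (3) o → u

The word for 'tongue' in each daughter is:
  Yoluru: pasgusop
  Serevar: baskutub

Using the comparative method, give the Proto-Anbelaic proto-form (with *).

*basgutob

Position 1: Yoluru has p, Serevar has b. Serevar preserves b here (none of its changes turn any other segment into b), so the proto-segment is *b.
Position 7: Yoluru has o, Serevar has u. Yoluru preserves o here (none of its changes turn any other segment into o), so the proto-segment is *o.
Position 4: Yoluru has g, Serevar has k. Yoluru preserves g here (none of its changes turn any other segment into g), so the proto-segment is *g.
Verify the candidate proto-form against each daughter:
Yoluru: *basgutob
  basgutob → pasgutop   [unconditioned shift]
  pasgutop → pasgusop   [intervocalic lenition]
  giving Yoluru pasgusop.
Serevar: *basgutob
  basgutob → baskutob   [unconditioned shift]
  baskutob (rule 2 does not apply)
  baskutob → baskutub   [vowel merger]
  giving Serevar baskutub.
*basgutob is the unique common source.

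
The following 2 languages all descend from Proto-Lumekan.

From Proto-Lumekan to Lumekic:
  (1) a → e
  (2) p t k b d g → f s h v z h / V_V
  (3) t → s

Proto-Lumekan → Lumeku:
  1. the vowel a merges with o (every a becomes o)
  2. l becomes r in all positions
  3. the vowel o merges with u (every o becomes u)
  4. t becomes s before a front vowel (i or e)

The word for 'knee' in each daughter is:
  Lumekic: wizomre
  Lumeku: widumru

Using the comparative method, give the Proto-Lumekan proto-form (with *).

Position 7: Lumekic has e, Lumeku has u. Taking the neighbouring segments as reconstructed: Lumekic e could go back to *a or *e; Lumeku u could go back to *a or *o or *u — the one source consistent with every daughter is *a.
Position 3: Lumekic has z, Lumeku has d. Lumeku preserves d here (none of its changes turn any other segment into d), so the proto-segment is *d.
Position 4: Lumekic has o, Lumeku has u. Lumekic preserves o here (none of its changes turn any other segment into o), so the proto-segment is *o.
Continuing position by position gives *widomra; check it forward:
Lumekic: *widomra
  widomra → widomre   [vowel merger]
  widomre → wizomre   [intervocalic lenition]
  wizomre (rule 3 does not apply)
  giving Lumekic wizomre.
Lumeku: *widomra
  widomra → widomro   [vowel merger]
  widomro (rule 2 does not apply)
  widomro → widumru   [vowel merger]
  widumru (rule 4 does not apply)
  giving Lumeku widumru.
Only *widomra yields all of Lumekic wizomre, Lumeku widumru.

*widomra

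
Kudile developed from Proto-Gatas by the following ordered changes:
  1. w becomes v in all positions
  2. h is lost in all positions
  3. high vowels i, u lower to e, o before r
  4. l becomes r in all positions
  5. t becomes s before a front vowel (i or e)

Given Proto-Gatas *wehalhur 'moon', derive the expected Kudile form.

Kudile: *wehalhur > vehalhur > vealur > vealor > vearor  (by unconditioned shift, h-loss, pre-rhotic lowering, unconditioned shift)

vearor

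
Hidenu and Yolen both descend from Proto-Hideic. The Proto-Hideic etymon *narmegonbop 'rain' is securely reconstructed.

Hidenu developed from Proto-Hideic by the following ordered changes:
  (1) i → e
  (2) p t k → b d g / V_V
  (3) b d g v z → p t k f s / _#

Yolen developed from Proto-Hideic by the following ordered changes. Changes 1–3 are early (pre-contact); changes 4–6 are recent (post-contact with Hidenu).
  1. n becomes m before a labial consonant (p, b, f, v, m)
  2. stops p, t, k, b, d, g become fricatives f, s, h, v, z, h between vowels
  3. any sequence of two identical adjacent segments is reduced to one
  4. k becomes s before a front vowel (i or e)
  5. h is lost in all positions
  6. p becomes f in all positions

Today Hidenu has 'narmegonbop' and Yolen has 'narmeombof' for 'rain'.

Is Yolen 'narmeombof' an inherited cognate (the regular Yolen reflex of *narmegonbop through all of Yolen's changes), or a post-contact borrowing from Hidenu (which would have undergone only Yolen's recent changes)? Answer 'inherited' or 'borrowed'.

inherited

If inherited, *narmegonbop would pass through all of Yolen's changes:
Yolen: start from *narmegonbop.
  rule 1 (nasal place assimilation): narmegonbop → narmegombop
  rule 2 (intervocalic lenition): narmegombop → narmehombop
  rule 3: no change — narmehombop
  rule 4: no change — narmehombop
  rule 5 (h-loss): narmehombop → narmeombop
  rule 6 (unconditioned shift): narmeombop → narmeombof
  ⇒ Yolen narmeombof
If borrowed from Hidenu 'narmegonbop' after the early changes, it would undergo only the recent ones:
  rule 4 (palatalisation): no change (narmegonbop)
  rule 5 (h-loss): no change (narmegonbop)
  rule 6 (unconditioned shift): narmegonbop → narmegonbof
  ⇒ as a loan: narmegonbof
Yolen 'narmeombof' matches the inherited outcome exactly, so it is an inherited cognate, not a loan.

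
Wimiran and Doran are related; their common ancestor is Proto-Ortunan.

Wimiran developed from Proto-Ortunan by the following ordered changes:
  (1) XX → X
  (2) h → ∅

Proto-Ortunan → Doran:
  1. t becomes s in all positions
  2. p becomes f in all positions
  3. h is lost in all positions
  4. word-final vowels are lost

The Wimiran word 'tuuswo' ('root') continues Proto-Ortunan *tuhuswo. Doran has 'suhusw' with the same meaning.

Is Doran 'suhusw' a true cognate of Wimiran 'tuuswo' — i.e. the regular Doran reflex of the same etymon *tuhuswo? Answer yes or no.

Derive the expected Doran reflex of *tuhuswo:
Doran: *tuhuswo > suhuswo > suuswo > suusw  (by unconditioned shift, h-loss, apocope)
The regular Doran reflex would be 'suusw', but the attested form is 'suhusw'. The correspondence is irregular, so they are not cognates (the Doran form has a different source).

no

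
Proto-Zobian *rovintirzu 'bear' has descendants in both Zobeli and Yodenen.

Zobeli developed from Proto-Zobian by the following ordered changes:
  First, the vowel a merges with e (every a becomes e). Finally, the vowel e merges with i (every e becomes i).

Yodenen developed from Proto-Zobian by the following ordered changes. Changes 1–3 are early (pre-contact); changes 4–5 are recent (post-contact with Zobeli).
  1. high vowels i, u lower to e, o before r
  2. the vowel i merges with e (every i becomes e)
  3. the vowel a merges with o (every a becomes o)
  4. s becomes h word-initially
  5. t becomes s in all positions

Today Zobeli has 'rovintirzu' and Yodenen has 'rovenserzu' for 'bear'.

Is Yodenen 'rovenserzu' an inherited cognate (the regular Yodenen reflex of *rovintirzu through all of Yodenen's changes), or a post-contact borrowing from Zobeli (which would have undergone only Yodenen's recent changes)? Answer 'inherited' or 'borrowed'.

inherited

If inherited, *rovintirzu would pass through all of Yodenen's changes:
Yodenen: start from *rovintirzu.
  rule 1 (pre-rhotic lowering): rovintirzu → rovinterzu
  rule 2 (vowel merger): rovinterzu → roventerzu
  rule 3: no change — roventerzu
  rule 4: no change — roventerzu
  rule 5 (unconditioned shift): roventerzu → rovenserzu
  ⇒ Yodenen rovenserzu
If borrowed from Zobeli 'rovintirzu' after the early changes, it would undergo only the recent ones:
  rule 4 (debuccalisation): no change (rovintirzu)
  rule 5 (unconditioned shift): rovintirzu → rovinsirzu
  ⇒ as a loan: rovinsirzu
Yodenen 'rovenserzu' matches the inherited outcome exactly, so it is an inherited cognate, not a loan.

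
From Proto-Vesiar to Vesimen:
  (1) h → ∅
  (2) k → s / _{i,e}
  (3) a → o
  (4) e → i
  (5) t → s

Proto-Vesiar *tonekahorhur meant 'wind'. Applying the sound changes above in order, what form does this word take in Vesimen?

sonikoorur

Vesimen: *tonekahorhur
  tonekahorhur → tonekaorur   [h-loss]
  tonekaorur (rule 2 does not apply)
  tonekaorur → tonekoorur   [vowel merger]
  tonekoorur → tonikoorur   [vowel merger]
  tonikoorur → sonikoorur   [unconditioned shift]
  giving Vesimen sonikoorur.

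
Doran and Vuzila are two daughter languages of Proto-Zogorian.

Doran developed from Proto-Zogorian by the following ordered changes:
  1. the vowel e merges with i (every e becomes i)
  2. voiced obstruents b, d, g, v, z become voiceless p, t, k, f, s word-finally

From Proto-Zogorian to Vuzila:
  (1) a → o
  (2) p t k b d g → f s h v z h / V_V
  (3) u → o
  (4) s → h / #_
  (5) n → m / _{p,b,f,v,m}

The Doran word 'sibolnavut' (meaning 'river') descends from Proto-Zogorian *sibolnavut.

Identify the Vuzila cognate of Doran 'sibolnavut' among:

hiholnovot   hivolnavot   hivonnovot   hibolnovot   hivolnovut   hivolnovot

hivolnovot

Vuzila: *sibolnavut > sibolnovut > sivolnovut > sivolnovot > hivolnovot  (by vowel merger, intervocalic lenition, vowel merger, debuccalisation)
Among the options, 'hivolnovot' alone shows every Vuzila change applied in order.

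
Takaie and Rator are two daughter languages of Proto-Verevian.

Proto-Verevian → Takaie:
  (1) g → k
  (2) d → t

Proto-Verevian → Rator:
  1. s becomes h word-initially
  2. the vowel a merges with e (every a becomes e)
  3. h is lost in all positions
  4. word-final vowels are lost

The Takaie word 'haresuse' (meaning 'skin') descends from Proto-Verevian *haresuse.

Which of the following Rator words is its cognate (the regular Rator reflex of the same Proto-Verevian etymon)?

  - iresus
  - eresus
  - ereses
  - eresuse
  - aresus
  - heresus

eresus

Rator: start from *haresuse.
  rule 1: no change — haresuse
  rule 2 (vowel merger): haresuse → heresuse
  rule 3 (h-loss): heresuse → eresuse
  rule 4 (apocope): eresuse → eresus
  ⇒ Rator eresus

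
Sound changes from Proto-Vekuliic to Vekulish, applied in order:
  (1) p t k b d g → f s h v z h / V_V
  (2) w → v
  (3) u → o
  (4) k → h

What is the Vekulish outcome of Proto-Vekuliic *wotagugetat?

Vekulish: start from *wotagugetat.
  rule 1 (intervocalic lenition): wotagugetat → wosahuhesat
  rule 2 (unconditioned shift): wosahuhesat → vosahuhesat
  rule 3 (vowel merger): vosahuhesat → vosahohesat
  rule 4: no change — vosahohesat
  ⇒ Vekulish vosahohesat

vosahohesat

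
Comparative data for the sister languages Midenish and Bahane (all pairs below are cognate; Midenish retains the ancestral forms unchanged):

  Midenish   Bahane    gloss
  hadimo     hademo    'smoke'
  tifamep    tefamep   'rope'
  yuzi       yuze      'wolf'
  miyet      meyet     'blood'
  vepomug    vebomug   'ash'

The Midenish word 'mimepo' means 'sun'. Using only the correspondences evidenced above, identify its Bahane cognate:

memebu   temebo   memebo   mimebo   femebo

hadimo ~ hademo — Midenish i corresponds to Bahane e after a consonant, before a nasal.
vepomug ~ vebomug — Midenish p corresponds to Bahane b between vowels (before a back vowel).
Applying these to Midenish 'mimepo':
  mimepo → memepo   (i→e after a consonant, before a nasal)
  memepo → memebo   (p→b between vowels (before a back vowel))
So the Bahane cognate is 'memebo'.

memebo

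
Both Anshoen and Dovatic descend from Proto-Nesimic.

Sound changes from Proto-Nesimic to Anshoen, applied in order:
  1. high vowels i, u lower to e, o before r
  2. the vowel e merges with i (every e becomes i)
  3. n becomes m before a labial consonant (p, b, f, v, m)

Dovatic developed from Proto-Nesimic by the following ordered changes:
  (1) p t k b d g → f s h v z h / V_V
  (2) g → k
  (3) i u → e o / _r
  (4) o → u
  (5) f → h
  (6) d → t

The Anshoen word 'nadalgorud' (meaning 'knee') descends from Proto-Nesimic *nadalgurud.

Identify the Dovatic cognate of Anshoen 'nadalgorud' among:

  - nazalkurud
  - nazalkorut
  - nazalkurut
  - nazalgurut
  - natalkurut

nazalkurut

Dovatic: *nadalgurud
  nadalgurud → nazalgurud   [intervocalic lenition]
  nazalgurud → nazalkurud   [unconditioned shift]
  nazalkurud → nazalkorud   [pre-rhotic lowering]
  nazalkorud → nazalkurud   [vowel merger]
  nazalkurud (rule 5 does not apply)
  nazalkurud → nazalkurut   [unconditioned shift]
  giving Dovatic nazalkurut.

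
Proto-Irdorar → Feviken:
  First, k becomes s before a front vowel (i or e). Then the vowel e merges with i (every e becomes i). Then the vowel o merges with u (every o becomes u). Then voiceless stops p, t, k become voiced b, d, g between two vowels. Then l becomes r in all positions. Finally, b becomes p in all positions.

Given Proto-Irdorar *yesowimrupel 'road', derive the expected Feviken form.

yisuwimrupir

Feviken: start from *yesowimrupel.
  rule 1: no change — yesowimrupel
  rule 2 (vowel merger): yesowimrupel → yisowimrupil
  rule 3 (vowel merger): yisowimrupil → yisuwimrupil
  rule 4 (intervocalic voicing): yisuwimrupil → yisuwimrubil
  rule 5 (unconditioned shift): yisuwimrubil → yisuwimrubir
  rule 6 (unconditioned shift): yisuwimrubir → yisuwimrupir
  ⇒ Feviken yisuwimrupir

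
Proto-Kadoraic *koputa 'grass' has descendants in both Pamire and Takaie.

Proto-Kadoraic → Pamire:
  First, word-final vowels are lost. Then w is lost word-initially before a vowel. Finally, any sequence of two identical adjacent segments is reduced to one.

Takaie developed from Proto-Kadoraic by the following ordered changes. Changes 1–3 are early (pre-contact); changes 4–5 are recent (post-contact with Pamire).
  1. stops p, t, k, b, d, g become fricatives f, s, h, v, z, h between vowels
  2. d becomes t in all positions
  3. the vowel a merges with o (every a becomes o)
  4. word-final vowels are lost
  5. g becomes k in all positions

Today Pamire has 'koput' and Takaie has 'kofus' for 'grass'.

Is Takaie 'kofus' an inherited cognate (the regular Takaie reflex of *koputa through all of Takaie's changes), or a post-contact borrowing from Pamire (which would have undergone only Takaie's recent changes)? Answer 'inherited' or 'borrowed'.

If inherited, *koputa would pass through all of Takaie's changes:
Takaie: *koputa
  koputa → kofusa   [intervocalic lenition]
  kofusa (rule 2 does not apply)
  kofusa → kofuso   [vowel merger]
  kofuso → kofus   [apocope]
  kofus (rule 5 does not apply)
  giving Takaie kofus.
If borrowed from Pamire 'koput' after the early changes, it would undergo only the recent ones:
  rule 4 (apocope): no change (koput)
  rule 5 (unconditioned shift): no change (koput)
  ⇒ as a loan: koput
Takaie 'kofus' matches the inherited outcome exactly, so it is an inherited cognate, not a loan.

inherited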